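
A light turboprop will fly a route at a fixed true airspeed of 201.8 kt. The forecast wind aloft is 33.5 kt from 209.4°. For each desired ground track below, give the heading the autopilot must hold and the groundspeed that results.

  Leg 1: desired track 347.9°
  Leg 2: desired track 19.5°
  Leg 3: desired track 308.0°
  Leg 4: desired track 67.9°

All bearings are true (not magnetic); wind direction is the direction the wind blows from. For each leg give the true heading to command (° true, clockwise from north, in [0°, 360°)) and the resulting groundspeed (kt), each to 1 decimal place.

Leg 1: desired track 347.9°; wind correction -6.3° → command heading 341.6°, groundspeed 225.7 kt
Leg 2: desired track 19.5°; wind correction -1.6° → command heading 17.9°, groundspeed 234.7 kt
Leg 3: desired track 308.0°; wind correction -9.4° → command heading 298.6°, groundspeed 204.1 kt
Leg 4: desired track 67.9°; wind correction +5.9° → command heading 73.8°, groundspeed 226.9 kt

Leg 1: heading=341.6°, groundspeed=225.7 kt
Leg 2: heading=17.9°, groundspeed=234.7 kt
Leg 3: heading=298.6°, groundspeed=204.1 kt
Leg 4: heading=73.8°, groundspeed=226.9 kt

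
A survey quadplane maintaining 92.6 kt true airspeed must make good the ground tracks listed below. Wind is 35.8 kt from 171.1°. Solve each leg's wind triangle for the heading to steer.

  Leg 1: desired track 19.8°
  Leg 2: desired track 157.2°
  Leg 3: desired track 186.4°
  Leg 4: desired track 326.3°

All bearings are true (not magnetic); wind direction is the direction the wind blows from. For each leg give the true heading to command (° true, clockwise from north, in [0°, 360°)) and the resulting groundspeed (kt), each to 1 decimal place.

Leg 1: desired track 19.8°; wind correction +10.7° → command heading 30.5°, groundspeed 122.4 kt
Leg 2: desired track 157.2°; wind correction +5.3° → command heading 162.5°, groundspeed 57.4 kt
Leg 3: desired track 186.4°; wind correction -5.9° → command heading 180.5°, groundspeed 57.6 kt
Leg 4: desired track 326.3°; wind correction -9.3° → command heading 317.0°, groundspeed 123.9 kt

Leg 1: heading=30.5°, groundspeed=122.4 kt
Leg 2: heading=162.5°, groundspeed=57.4 kt
Leg 3: heading=180.5°, groundspeed=57.6 kt
Leg 4: heading=317.0°, groundspeed=123.9 kt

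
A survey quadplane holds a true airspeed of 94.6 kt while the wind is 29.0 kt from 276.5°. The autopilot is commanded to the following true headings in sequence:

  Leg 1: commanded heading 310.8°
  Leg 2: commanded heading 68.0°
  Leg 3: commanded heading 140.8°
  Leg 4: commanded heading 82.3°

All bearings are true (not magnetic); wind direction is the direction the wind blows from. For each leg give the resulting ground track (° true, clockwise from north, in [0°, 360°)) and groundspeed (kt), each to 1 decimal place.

Leg 1: heading 310.8°; drift +13.0° → track 323.8°, groundspeed 72.5 kt
Leg 2: heading 68.0°; drift +6.6° → track 74.6°, groundspeed 120.9 kt
Leg 3: heading 140.8°; drift -10.0° → track 130.8°, groundspeed 117.1 kt
Leg 4: heading 82.3°; drift +3.3° → track 85.6°, groundspeed 122.9 kt

Leg 1: track=323.8°, groundspeed=72.5 kt
Leg 2: track=74.6°, groundspeed=120.9 kt
Leg 3: track=130.8°, groundspeed=117.1 kt
Leg 4: track=85.6°, groundspeed=122.9 kt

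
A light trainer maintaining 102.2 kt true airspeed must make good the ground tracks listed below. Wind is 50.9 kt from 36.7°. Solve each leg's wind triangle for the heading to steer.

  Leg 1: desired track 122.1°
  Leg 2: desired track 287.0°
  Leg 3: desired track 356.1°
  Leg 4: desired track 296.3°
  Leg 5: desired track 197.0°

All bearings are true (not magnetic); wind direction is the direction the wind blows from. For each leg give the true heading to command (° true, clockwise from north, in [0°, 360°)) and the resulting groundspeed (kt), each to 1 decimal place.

Leg 1: heading=92.3°, groundspeed=84.6 kt
Leg 2: heading=315.0°, groundspeed=107.4 kt
Leg 3: heading=15.0°, groundspeed=58.0 kt
Leg 4: heading=325.6°, groundspeed=98.3 kt
Leg 5: heading=187.3°, groundspeed=148.7 kt

Leg 1: desired track 122.1°; wind correction -29.8° → command heading 92.3°, groundspeed 84.6 kt
Leg 2: desired track 287.0°; wind correction +28.0° → command heading 315.0°, groundspeed 107.4 kt
Leg 3: desired track 356.1°; wind correction +18.9° → command heading 15.0°, groundspeed 58.0 kt
Leg 4: desired track 296.3°; wind correction +29.3° → command heading 325.6°, groundspeed 98.3 kt
Leg 5: desired track 197.0°; wind correction -9.7° → command heading 187.3°, groundspeed 148.7 kt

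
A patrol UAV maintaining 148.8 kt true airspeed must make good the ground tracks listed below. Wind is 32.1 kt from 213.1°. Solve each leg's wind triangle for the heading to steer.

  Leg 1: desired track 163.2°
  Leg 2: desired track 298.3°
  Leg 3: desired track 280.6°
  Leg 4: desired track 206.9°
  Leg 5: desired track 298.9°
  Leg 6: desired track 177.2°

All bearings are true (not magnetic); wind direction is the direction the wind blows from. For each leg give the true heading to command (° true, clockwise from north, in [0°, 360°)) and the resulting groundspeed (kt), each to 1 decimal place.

Leg 1: heading=172.7°, groundspeed=126.1 kt
Leg 2: heading=285.9°, groundspeed=142.6 kt
Leg 3: heading=269.1°, groundspeed=133.5 kt
Leg 4: heading=208.2°, groundspeed=116.8 kt
Leg 5: heading=286.5°, groundspeed=143.0 kt
Leg 6: heading=184.5°, groundspeed=121.6 kt

Leg 1: desired track 163.2°; wind correction +9.5° → command heading 172.7°, groundspeed 126.1 kt
Leg 2: desired track 298.3°; wind correction -12.4° → command heading 285.9°, groundspeed 142.6 kt
Leg 3: desired track 280.6°; wind correction -11.5° → command heading 269.1°, groundspeed 133.5 kt
Leg 4: desired track 206.9°; wind correction +1.3° → command heading 208.2°, groundspeed 116.8 kt
Leg 5: desired track 298.9°; wind correction -12.4° → command heading 286.5°, groundspeed 143.0 kt
Leg 6: desired track 177.2°; wind correction +7.3° → command heading 184.5°, groundspeed 121.6 kt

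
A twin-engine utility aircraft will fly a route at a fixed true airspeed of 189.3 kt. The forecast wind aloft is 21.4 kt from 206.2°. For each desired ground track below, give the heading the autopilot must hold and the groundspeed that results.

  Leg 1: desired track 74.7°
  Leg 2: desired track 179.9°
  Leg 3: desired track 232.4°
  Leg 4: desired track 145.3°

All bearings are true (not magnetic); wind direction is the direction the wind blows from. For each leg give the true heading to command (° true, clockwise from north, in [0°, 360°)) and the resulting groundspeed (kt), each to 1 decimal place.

Leg 1: desired track 74.7°; wind correction +4.9° → command heading 79.6°, groundspeed 202.8 kt
Leg 2: desired track 179.9°; wind correction +2.9° → command heading 182.8°, groundspeed 169.9 kt
Leg 3: desired track 232.4°; wind correction -2.9° → command heading 229.5°, groundspeed 169.9 kt
Leg 4: desired track 145.3°; wind correction +5.7° → command heading 151.0°, groundspeed 178.0 kt

Leg 1: heading=79.6°, groundspeed=202.8 kt
Leg 2: heading=182.8°, groundspeed=169.9 kt
Leg 3: heading=229.5°, groundspeed=169.9 kt
Leg 4: heading=151.0°, groundspeed=178.0 kt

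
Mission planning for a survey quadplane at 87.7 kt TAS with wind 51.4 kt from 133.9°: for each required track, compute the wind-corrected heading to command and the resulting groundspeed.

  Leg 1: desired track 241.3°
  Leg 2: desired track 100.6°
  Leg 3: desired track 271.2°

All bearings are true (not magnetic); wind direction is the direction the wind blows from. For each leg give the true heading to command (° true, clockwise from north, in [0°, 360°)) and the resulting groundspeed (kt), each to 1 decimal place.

Leg 1: desired track 241.3°; wind correction -34.0° → command heading 207.3°, groundspeed 88.1 kt
Leg 2: desired track 100.6°; wind correction +18.8° → command heading 119.4°, groundspeed 40.1 kt
Leg 3: desired track 271.2°; wind correction -23.4° → command heading 247.8°, groundspeed 118.2 kt

Leg 1: heading=207.3°, groundspeed=88.1 kt
Leg 2: heading=119.4°, groundspeed=40.1 kt
Leg 3: heading=247.8°, groundspeed=118.2 kt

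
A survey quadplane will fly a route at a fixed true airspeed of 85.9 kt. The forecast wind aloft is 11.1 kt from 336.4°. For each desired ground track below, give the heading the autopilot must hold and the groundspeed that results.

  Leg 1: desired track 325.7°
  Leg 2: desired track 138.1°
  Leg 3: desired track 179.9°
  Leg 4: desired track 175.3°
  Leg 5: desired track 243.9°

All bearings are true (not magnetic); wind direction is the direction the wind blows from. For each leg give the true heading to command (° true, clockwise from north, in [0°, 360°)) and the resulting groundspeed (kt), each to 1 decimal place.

Leg 1: desired track 325.7°; wind correction +1.4° → command heading 327.1°, groundspeed 75.0 kt
Leg 2: desired track 138.1°; wind correction -2.3° → command heading 135.8°, groundspeed 96.4 kt
Leg 3: desired track 179.9°; wind correction +3.0° → command heading 182.9°, groundspeed 96.0 kt
Leg 4: desired track 175.3°; wind correction +2.4° → command heading 177.7°, groundspeed 96.3 kt
Leg 5: desired track 243.9°; wind correction +7.4° → command heading 251.3°, groundspeed 85.7 kt

Leg 1: heading=327.1°, groundspeed=75.0 kt
Leg 2: heading=135.8°, groundspeed=96.4 kt
Leg 3: heading=182.9°, groundspeed=96.0 kt
Leg 4: heading=177.7°, groundspeed=96.3 kt
Leg 5: heading=251.3°, groundspeed=85.7 kt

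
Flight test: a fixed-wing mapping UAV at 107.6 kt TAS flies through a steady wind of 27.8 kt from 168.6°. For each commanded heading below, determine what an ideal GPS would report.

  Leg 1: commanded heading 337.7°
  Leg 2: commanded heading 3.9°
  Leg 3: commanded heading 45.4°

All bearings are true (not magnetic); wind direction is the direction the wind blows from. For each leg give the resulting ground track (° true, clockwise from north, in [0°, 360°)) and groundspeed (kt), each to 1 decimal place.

Leg 1: track=339.9°, groundspeed=135.0 kt
Leg 2: track=0.8°, groundspeed=134.6 kt
Leg 3: track=34.7°, groundspeed=125.0 kt

Leg 1: heading 337.7°; drift +2.2° → track 339.9°, groundspeed 135.0 kt
Leg 2: heading 3.9°; drift -3.1° → track 0.8°, groundspeed 134.6 kt
Leg 3: heading 45.4°; drift -10.7° → track 34.7°, groundspeed 125.0 kt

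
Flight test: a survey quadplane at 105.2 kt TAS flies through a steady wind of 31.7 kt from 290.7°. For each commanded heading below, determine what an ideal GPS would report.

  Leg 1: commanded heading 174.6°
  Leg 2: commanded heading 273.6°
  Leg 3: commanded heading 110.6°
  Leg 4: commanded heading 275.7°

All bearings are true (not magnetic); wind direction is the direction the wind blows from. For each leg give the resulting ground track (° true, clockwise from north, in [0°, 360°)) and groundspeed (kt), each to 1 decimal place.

Leg 1: heading 174.6°; drift -13.4° → track 161.2°, groundspeed 122.5 kt
Leg 2: heading 273.6°; drift -7.1° → track 266.5°, groundspeed 75.5 kt
Leg 3: heading 110.6°; drift +0.0° → track 110.6°, groundspeed 136.9 kt
Leg 4: heading 275.7°; drift -6.3° → track 269.4°, groundspeed 75.0 kt

Leg 1: track=161.2°, groundspeed=122.5 kt
Leg 2: track=266.5°, groundspeed=75.5 kt
Leg 3: track=110.6°, groundspeed=136.9 kt
Leg 4: track=269.4°, groundspeed=75.0 kt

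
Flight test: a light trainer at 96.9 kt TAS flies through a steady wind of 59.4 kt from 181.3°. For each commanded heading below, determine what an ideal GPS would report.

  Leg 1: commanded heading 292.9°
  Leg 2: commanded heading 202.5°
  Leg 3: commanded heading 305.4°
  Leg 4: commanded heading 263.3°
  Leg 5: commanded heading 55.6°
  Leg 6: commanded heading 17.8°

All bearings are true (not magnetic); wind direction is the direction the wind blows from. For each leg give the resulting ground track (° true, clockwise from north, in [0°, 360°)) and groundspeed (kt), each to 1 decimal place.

Leg 1: heading 292.9°; drift +24.9° → track 317.8°, groundspeed 131.0 kt
Leg 2: heading 202.5°; drift +27.4° → track 229.9°, groundspeed 46.7 kt
Leg 3: heading 305.4°; drift +20.7° → track 326.1°, groundspeed 139.2 kt
Leg 4: heading 263.3°; drift +33.6° → track 296.9°, groundspeed 106.4 kt
Leg 5: heading 55.6°; drift -20.1° → track 35.5°, groundspeed 140.1 kt
Leg 6: heading 17.8°; drift -6.3° → track 11.5°, groundspeed 154.8 kt

Leg 1: track=317.8°, groundspeed=131.0 kt
Leg 2: track=229.9°, groundspeed=46.7 kt
Leg 3: track=326.1°, groundspeed=139.2 kt
Leg 4: track=296.9°, groundspeed=106.4 kt
Leg 5: track=35.5°, groundspeed=140.1 kt
Leg 6: track=11.5°, groundspeed=154.8 kt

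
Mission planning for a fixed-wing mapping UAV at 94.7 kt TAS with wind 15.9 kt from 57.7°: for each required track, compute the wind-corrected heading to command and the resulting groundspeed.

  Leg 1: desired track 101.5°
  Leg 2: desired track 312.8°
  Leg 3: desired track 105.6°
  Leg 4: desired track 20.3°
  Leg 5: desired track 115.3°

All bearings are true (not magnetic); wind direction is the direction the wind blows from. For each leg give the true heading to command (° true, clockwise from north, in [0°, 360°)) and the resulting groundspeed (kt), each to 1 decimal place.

Leg 1: desired track 101.5°; wind correction -6.7° → command heading 94.8°, groundspeed 82.6 kt
Leg 2: desired track 312.8°; wind correction +9.3° → command heading 322.1°, groundspeed 97.5 kt
Leg 3: desired track 105.6°; wind correction -7.2° → command heading 98.4°, groundspeed 83.3 kt
Leg 4: desired track 20.3°; wind correction +5.9° → command heading 26.2°, groundspeed 81.6 kt
Leg 5: desired track 115.3°; wind correction -8.1° → command heading 107.2°, groundspeed 85.2 kt

Leg 1: heading=94.8°, groundspeed=82.6 kt
Leg 2: heading=322.1°, groundspeed=97.5 kt
Leg 3: heading=98.4°, groundspeed=83.3 kt
Leg 4: heading=26.2°, groundspeed=81.6 kt
Leg 5: heading=107.2°, groundspeed=85.2 kt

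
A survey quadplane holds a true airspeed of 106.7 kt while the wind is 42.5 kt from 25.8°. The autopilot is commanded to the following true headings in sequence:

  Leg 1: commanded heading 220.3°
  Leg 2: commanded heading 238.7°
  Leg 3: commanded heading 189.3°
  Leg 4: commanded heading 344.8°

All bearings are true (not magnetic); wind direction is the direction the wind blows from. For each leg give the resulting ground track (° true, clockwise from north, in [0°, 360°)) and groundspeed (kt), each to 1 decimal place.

Leg 1: heading 220.3°; drift -4.1° → track 216.2°, groundspeed 148.2 kt
Leg 2: heading 238.7°; drift -9.2° → track 229.5°, groundspeed 144.2 kt
Leg 3: heading 189.3°; drift +4.7° → track 194.0°, groundspeed 147.9 kt
Leg 4: heading 344.8°; drift -20.5° → track 324.3°, groundspeed 79.7 kt

Leg 1: track=216.2°, groundspeed=148.2 kt
Leg 2: track=229.5°, groundspeed=144.2 kt
Leg 3: track=194.0°, groundspeed=147.9 kt
Leg 4: track=324.3°, groundspeed=79.7 kt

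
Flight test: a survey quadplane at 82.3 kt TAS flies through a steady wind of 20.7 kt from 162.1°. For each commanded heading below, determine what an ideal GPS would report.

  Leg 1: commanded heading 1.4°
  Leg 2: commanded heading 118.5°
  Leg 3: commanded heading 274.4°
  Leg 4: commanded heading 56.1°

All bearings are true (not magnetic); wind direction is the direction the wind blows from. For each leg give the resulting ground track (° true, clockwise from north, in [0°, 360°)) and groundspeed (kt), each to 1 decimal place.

Leg 1: track=357.6°, groundspeed=102.1 kt
Leg 2: track=106.5°, groundspeed=68.8 kt
Leg 3: track=286.4°, groundspeed=92.2 kt
Leg 4: track=43.4°, groundspeed=90.2 kt

Leg 1: heading 1.4°; drift -3.8° → track 357.6°, groundspeed 102.1 kt
Leg 2: heading 118.5°; drift -12.0° → track 106.5°, groundspeed 68.8 kt
Leg 3: heading 274.4°; drift +12.0° → track 286.4°, groundspeed 92.2 kt
Leg 4: heading 56.1°; drift -12.7° → track 43.4°, groundspeed 90.2 kt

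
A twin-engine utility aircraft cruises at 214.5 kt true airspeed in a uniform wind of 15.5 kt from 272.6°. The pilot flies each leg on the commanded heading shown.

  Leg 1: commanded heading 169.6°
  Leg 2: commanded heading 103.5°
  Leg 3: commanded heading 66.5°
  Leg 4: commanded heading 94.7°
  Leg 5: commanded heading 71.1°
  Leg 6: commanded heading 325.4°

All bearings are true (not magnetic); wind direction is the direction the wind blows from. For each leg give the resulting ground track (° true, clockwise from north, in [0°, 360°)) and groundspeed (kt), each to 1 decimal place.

Leg 1: heading 169.6°; drift -4.0° → track 165.6°, groundspeed 218.5 kt
Leg 2: heading 103.5°; drift -0.7° → track 102.8°, groundspeed 229.7 kt
Leg 3: heading 66.5°; drift +1.7° → track 68.2°, groundspeed 228.5 kt
Leg 4: heading 94.7°; drift -0.1° → track 94.6°, groundspeed 230.0 kt
Leg 5: heading 71.1°; drift +1.4° → track 72.5°, groundspeed 229.0 kt
Leg 6: heading 325.4°; drift +3.4° → track 328.8°, groundspeed 205.5 kt

Leg 1: track=165.6°, groundspeed=218.5 kt
Leg 2: track=102.8°, groundspeed=229.7 kt
Leg 3: track=68.2°, groundspeed=228.5 kt
Leg 4: track=94.6°, groundspeed=230.0 kt
Leg 5: track=72.5°, groundspeed=229.0 kt
Leg 6: track=328.8°, groundspeed=205.5 kt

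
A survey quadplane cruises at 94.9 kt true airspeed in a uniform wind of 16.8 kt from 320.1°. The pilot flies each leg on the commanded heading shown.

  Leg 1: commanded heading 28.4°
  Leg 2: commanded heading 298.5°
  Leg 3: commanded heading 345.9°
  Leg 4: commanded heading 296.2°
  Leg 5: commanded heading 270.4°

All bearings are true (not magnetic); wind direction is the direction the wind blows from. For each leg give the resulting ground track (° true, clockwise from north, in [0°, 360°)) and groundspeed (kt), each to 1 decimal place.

Leg 1: heading 28.4°; drift +10.0° → track 38.4°, groundspeed 90.1 kt
Leg 2: heading 298.5°; drift -4.5° → track 294.0°, groundspeed 79.5 kt
Leg 3: heading 345.9°; drift +5.2° → track 351.1°, groundspeed 80.1 kt
Leg 4: heading 296.2°; drift -4.9° → track 291.3°, groundspeed 79.8 kt
Leg 5: heading 270.4°; drift -8.7° → track 261.7°, groundspeed 85.0 kt

Leg 1: track=38.4°, groundspeed=90.1 kt
Leg 2: track=294.0°, groundspeed=79.5 kt
Leg 3: track=351.1°, groundspeed=80.1 kt
Leg 4: track=291.3°, groundspeed=79.8 kt
Leg 5: track=261.7°, groundspeed=85.0 kt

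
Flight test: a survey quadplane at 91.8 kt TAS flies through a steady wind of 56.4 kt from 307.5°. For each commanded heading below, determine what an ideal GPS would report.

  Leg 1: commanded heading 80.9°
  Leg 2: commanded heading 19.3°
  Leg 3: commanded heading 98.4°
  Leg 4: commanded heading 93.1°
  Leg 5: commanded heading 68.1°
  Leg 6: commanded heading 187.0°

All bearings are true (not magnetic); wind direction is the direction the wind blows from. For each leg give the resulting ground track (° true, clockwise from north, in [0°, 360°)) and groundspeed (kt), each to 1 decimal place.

Leg 1: heading 80.9°; drift +17.4° → track 98.3°, groundspeed 136.8 kt
Leg 2: heading 19.3°; drift +35.8° → track 55.1°, groundspeed 91.5 kt
Leg 3: heading 98.4°; drift +11.0° → track 109.4°, groundspeed 143.7 kt
Leg 4: heading 93.1°; drift +13.0° → track 106.1°, groundspeed 142.0 kt
Leg 5: heading 68.1°; drift +21.9° → track 90.0°, groundspeed 129.9 kt
Leg 6: heading 187.0°; drift -22.0° → track 165.0°, groundspeed 129.9 kt

Leg 1: track=98.3°, groundspeed=136.8 kt
Leg 2: track=55.1°, groundspeed=91.5 kt
Leg 3: track=109.4°, groundspeed=143.7 kt
Leg 4: track=106.1°, groundspeed=142.0 kt
Leg 5: track=90.0°, groundspeed=129.9 kt
Leg 6: track=165.0°, groundspeed=129.9 kt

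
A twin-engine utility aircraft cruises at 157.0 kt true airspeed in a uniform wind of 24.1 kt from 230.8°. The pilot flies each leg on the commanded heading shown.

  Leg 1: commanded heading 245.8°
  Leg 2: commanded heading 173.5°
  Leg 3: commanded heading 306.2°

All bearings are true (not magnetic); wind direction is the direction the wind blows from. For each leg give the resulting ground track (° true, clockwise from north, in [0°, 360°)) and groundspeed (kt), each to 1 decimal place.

Leg 1: heading 245.8°; drift +2.7° → track 248.5°, groundspeed 133.9 kt
Leg 2: heading 173.5°; drift -8.0° → track 165.5°, groundspeed 145.4 kt
Leg 3: heading 306.2°; drift +8.8° → track 315.0°, groundspeed 152.7 kt

Leg 1: track=248.5°, groundspeed=133.9 kt
Leg 2: track=165.5°, groundspeed=145.4 kt
Leg 3: track=315.0°, groundspeed=152.7 kt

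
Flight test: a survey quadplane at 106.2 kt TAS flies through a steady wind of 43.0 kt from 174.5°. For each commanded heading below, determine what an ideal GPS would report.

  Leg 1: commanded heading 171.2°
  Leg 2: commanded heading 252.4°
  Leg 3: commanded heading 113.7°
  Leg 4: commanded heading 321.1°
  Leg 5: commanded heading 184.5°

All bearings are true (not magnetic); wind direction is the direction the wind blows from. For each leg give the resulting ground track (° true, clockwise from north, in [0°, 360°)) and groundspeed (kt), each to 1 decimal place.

Leg 1: track=169.0°, groundspeed=63.3 kt
Leg 2: track=275.8°, groundspeed=105.9 kt
Leg 3: track=89.9°, groundspeed=93.1 kt
Leg 4: track=330.6°, groundspeed=144.1 kt
Leg 5: track=191.2°, groundspeed=64.3 kt

Leg 1: heading 171.2°; drift -2.2° → track 169.0°, groundspeed 63.3 kt
Leg 2: heading 252.4°; drift +23.4° → track 275.8°, groundspeed 105.9 kt
Leg 3: heading 113.7°; drift -23.8° → track 89.9°, groundspeed 93.1 kt
Leg 4: heading 321.1°; drift +9.5° → track 330.6°, groundspeed 144.1 kt
Leg 5: heading 184.5°; drift +6.7° → track 191.2°, groundspeed 64.3 kt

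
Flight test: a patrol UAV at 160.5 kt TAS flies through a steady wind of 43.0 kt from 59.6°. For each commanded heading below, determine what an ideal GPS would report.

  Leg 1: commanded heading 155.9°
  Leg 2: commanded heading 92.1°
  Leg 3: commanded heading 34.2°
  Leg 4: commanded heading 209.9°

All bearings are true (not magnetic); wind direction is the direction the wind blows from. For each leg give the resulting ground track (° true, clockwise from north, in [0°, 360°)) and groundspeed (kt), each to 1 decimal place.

Leg 1: heading 155.9°; drift +14.5° → track 170.4°, groundspeed 170.7 kt
Leg 2: heading 92.1°; drift +10.5° → track 102.6°, groundspeed 126.4 kt
Leg 3: heading 34.2°; drift -8.6° → track 25.6°, groundspeed 123.0 kt
Leg 4: heading 209.9°; drift +6.1° → track 216.0°, groundspeed 199.0 kt

Leg 1: track=170.4°, groundspeed=170.7 kt
Leg 2: track=102.6°, groundspeed=126.4 kt
Leg 3: track=25.6°, groundspeed=123.0 kt
Leg 4: track=216.0°, groundspeed=199.0 kt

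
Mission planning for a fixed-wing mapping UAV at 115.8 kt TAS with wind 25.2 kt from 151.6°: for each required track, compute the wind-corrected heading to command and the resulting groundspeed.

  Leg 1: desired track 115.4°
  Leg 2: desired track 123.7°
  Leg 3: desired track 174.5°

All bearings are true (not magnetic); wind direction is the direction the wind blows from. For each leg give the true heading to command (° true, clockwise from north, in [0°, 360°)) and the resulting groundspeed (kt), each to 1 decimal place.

Leg 1: heading=122.8°, groundspeed=94.5 kt
Leg 2: heading=129.5°, groundspeed=92.9 kt
Leg 3: heading=169.6°, groundspeed=92.2 kt

Leg 1: desired track 115.4°; wind correction +7.4° → command heading 122.8°, groundspeed 94.5 kt
Leg 2: desired track 123.7°; wind correction +5.8° → command heading 129.5°, groundspeed 92.9 kt
Leg 3: desired track 174.5°; wind correction -4.9° → command heading 169.6°, groundspeed 92.2 kt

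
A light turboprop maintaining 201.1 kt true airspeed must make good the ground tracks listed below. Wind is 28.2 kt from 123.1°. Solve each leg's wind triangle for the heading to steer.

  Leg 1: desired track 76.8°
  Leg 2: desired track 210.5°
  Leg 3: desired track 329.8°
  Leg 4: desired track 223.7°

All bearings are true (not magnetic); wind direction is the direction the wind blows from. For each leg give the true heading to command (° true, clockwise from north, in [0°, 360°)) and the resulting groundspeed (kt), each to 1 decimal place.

Leg 1: desired track 76.8°; wind correction +5.8° → command heading 82.6°, groundspeed 180.6 kt
Leg 2: desired track 210.5°; wind correction -8.1° → command heading 202.4°, groundspeed 197.8 kt
Leg 3: desired track 329.8°; wind correction +3.6° → command heading 333.4°, groundspeed 225.9 kt
Leg 4: desired track 223.7°; wind correction -7.9° → command heading 215.8°, groundspeed 204.4 kt

Leg 1: heading=82.6°, groundspeed=180.6 kt
Leg 2: heading=202.4°, groundspeed=197.8 kt
Leg 3: heading=333.4°, groundspeed=225.9 kt
Leg 4: heading=215.8°, groundspeed=204.4 kt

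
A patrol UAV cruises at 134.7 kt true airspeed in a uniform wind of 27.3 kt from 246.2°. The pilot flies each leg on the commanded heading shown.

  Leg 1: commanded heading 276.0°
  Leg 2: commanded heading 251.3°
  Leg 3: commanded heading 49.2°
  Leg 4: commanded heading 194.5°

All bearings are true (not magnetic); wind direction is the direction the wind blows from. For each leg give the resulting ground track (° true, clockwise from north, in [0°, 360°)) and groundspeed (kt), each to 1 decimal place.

Leg 1: heading 276.0°; drift +7.0° → track 283.0°, groundspeed 111.8 kt
Leg 2: heading 251.3°; drift +1.3° → track 252.6°, groundspeed 107.5 kt
Leg 3: heading 49.2°; drift +2.8° → track 52.0°, groundspeed 161.0 kt
Leg 4: heading 194.5°; drift -10.3° → track 184.2°, groundspeed 119.7 kt

Leg 1: track=283.0°, groundspeed=111.8 kt
Leg 2: track=252.6°, groundspeed=107.5 kt
Leg 3: track=52.0°, groundspeed=161.0 kt
Leg 4: track=184.2°, groundspeed=119.7 kt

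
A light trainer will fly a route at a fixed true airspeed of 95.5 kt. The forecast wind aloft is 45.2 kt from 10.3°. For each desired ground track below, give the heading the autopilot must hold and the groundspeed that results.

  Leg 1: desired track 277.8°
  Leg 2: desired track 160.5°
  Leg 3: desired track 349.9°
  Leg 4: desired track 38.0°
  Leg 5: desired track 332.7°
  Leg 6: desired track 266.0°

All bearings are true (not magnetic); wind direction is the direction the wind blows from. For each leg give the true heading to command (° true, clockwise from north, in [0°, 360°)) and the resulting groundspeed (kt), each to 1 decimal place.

Leg 1: desired track 277.8°; wind correction +28.2° → command heading 306.0°, groundspeed 86.1 kt
Leg 2: desired track 160.5°; wind correction -13.6° → command heading 146.9°, groundspeed 132.0 kt
Leg 3: desired track 349.9°; wind correction +9.5° → command heading 359.4°, groundspeed 51.8 kt
Leg 4: desired track 38.0°; wind correction -12.7° → command heading 25.3°, groundspeed 53.1 kt
Leg 5: desired track 332.7°; wind correction +16.8° → command heading 349.5°, groundspeed 55.6 kt
Leg 6: desired track 266.0°; wind correction +27.3° → command heading 293.3°, groundspeed 96.0 kt

Leg 1: heading=306.0°, groundspeed=86.1 kt
Leg 2: heading=146.9°, groundspeed=132.0 kt
Leg 3: heading=359.4°, groundspeed=51.8 kt
Leg 4: heading=25.3°, groundspeed=53.1 kt
Leg 5: heading=349.5°, groundspeed=55.6 kt
Leg 6: heading=293.3°, groundspeed=96.0 kt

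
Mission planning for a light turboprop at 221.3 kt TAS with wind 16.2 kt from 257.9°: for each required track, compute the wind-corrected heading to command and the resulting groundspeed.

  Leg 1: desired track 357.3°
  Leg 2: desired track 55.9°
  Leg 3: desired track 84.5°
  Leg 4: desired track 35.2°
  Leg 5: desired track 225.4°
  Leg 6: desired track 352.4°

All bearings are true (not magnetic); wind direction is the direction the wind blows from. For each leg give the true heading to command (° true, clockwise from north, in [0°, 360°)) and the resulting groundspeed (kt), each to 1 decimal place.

Leg 1: heading=353.2°, groundspeed=223.4 kt
Leg 2: heading=54.3°, groundspeed=236.2 kt
Leg 3: heading=85.0°, groundspeed=237.4 kt
Leg 4: heading=32.4°, groundspeed=232.9 kt
Leg 5: heading=227.7°, groundspeed=207.5 kt
Leg 6: heading=348.2°, groundspeed=222.0 kt

Leg 1: desired track 357.3°; wind correction -4.1° → command heading 353.2°, groundspeed 223.4 kt
Leg 2: desired track 55.9°; wind correction -1.6° → command heading 54.3°, groundspeed 236.2 kt
Leg 3: desired track 84.5°; wind correction +0.5° → command heading 85.0°, groundspeed 237.4 kt
Leg 4: desired track 35.2°; wind correction -2.8° → command heading 32.4°, groundspeed 232.9 kt
Leg 5: desired track 225.4°; wind correction +2.3° → command heading 227.7°, groundspeed 207.5 kt
Leg 6: desired track 352.4°; wind correction -4.2° → command heading 348.2°, groundspeed 222.0 kt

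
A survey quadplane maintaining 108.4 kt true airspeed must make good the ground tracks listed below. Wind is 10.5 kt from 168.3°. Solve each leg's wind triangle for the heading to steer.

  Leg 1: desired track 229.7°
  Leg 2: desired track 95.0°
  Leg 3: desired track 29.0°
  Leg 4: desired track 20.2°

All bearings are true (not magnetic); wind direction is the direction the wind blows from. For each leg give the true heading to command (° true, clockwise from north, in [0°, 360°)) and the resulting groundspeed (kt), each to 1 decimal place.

Leg 1: desired track 229.7°; wind correction -4.9° → command heading 224.8°, groundspeed 103.0 kt
Leg 2: desired track 95.0°; wind correction +5.3° → command heading 100.3°, groundspeed 104.9 kt
Leg 3: desired track 29.0°; wind correction +3.6° → command heading 32.6°, groundspeed 116.1 kt
Leg 4: desired track 20.2°; wind correction +2.9° → command heading 23.1°, groundspeed 117.2 kt

Leg 1: heading=224.8°, groundspeed=103.0 kt
Leg 2: heading=100.3°, groundspeed=104.9 kt
Leg 3: heading=32.6°, groundspeed=116.1 kt
Leg 4: heading=23.1°, groundspeed=117.2 kt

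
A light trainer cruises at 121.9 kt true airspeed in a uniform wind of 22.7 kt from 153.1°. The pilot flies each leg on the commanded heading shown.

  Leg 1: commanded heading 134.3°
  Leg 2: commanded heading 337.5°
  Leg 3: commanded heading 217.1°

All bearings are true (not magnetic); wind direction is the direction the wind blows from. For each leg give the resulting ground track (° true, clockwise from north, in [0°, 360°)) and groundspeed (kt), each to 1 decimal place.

Leg 1: heading 134.3°; drift -4.2° → track 130.1°, groundspeed 100.7 kt
Leg 2: heading 337.5°; drift -0.7° → track 336.8°, groundspeed 144.5 kt
Leg 3: heading 217.1°; drift +10.3° → track 227.4°, groundspeed 113.8 kt

Leg 1: track=130.1°, groundspeed=100.7 kt
Leg 2: track=336.8°, groundspeed=144.5 kt
Leg 3: track=227.4°, groundspeed=113.8 kt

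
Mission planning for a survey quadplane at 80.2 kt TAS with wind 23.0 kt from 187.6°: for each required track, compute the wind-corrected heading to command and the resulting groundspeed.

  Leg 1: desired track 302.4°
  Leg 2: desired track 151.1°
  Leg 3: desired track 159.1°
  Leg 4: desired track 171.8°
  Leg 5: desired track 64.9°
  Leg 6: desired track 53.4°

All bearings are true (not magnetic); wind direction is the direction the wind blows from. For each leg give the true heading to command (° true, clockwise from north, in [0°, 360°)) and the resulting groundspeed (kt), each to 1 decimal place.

Leg 1: desired track 302.4°; wind correction -15.1° → command heading 287.3°, groundspeed 87.1 kt
Leg 2: desired track 151.1°; wind correction +9.8° → command heading 160.9°, groundspeed 60.5 kt
Leg 3: desired track 159.1°; wind correction +7.9° → command heading 167.0°, groundspeed 59.2 kt
Leg 4: desired track 171.8°; wind correction +4.5° → command heading 176.3°, groundspeed 57.8 kt
Leg 5: desired track 64.9°; wind correction +14.0° → command heading 78.9°, groundspeed 90.3 kt
Leg 6: desired track 53.4°; wind correction +11.9° → command heading 65.3°, groundspeed 94.5 kt

Leg 1: heading=287.3°, groundspeed=87.1 kt
Leg 2: heading=160.9°, groundspeed=60.5 kt
Leg 3: heading=167.0°, groundspeed=59.2 kt
Leg 4: heading=176.3°, groundspeed=57.8 kt
Leg 5: heading=78.9°, groundspeed=90.3 kt
Leg 6: heading=65.3°, groundspeed=94.5 kt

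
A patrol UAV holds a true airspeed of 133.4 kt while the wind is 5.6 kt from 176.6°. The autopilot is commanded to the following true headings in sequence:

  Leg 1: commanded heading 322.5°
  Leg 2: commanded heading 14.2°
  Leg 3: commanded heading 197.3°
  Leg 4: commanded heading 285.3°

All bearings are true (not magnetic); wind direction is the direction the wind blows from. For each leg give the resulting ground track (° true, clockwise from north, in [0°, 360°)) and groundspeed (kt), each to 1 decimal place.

Leg 1: track=323.8°, groundspeed=138.1 kt
Leg 2: track=13.5°, groundspeed=138.7 kt
Leg 3: track=198.2°, groundspeed=128.2 kt
Leg 4: track=287.5°, groundspeed=135.3 kt

Leg 1: heading 322.5°; drift +1.3° → track 323.8°, groundspeed 138.1 kt
Leg 2: heading 14.2°; drift -0.7° → track 13.5°, groundspeed 138.7 kt
Leg 3: heading 197.3°; drift +0.9° → track 198.2°, groundspeed 128.2 kt
Leg 4: heading 285.3°; drift +2.2° → track 287.5°, groundspeed 135.3 kt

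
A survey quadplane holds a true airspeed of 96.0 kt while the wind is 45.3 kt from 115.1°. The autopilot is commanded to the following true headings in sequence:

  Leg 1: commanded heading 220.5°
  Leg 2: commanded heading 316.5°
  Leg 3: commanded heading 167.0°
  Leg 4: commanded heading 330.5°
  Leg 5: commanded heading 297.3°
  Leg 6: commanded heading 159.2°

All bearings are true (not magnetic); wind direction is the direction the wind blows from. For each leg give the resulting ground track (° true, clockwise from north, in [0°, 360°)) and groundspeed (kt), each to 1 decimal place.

Leg 1: heading 220.5°; drift +22.0° → track 242.5°, groundspeed 116.5 kt
Leg 2: heading 316.5°; drift -6.8° → track 309.7°, groundspeed 139.2 kt
Leg 3: heading 167.0°; drift +27.6° → track 194.6°, groundspeed 76.8 kt
Leg 4: heading 330.5°; drift -11.2° → track 319.3°, groundspeed 135.5 kt
Leg 5: heading 297.3°; drift -0.7° → track 296.6°, groundspeed 141.3 kt
Leg 6: heading 159.2°; drift +26.4° → track 185.6°, groundspeed 70.9 kt

Leg 1: track=242.5°, groundspeed=116.5 kt
Leg 2: track=309.7°, groundspeed=139.2 kt
Leg 3: track=194.6°, groundspeed=76.8 kt
Leg 4: track=319.3°, groundspeed=135.5 kt
Leg 5: track=296.6°, groundspeed=141.3 kt
Leg 6: track=185.6°, groundspeed=70.9 kt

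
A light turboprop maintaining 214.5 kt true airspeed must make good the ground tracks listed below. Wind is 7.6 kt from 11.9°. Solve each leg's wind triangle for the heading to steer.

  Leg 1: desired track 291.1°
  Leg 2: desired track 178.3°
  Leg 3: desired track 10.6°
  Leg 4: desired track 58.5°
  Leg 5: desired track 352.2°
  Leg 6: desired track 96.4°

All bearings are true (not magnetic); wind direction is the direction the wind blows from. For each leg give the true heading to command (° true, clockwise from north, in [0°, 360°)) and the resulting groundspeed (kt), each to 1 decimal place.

Leg 1: desired track 291.1°; wind correction +2.0° → command heading 293.1°, groundspeed 213.2 kt
Leg 2: desired track 178.3°; wind correction -0.5° → command heading 177.8°, groundspeed 221.9 kt
Leg 3: desired track 10.6°; wind correction +0.0° → command heading 10.6°, groundspeed 206.9 kt
Leg 4: desired track 58.5°; wind correction -1.5° → command heading 57.0°, groundspeed 209.2 kt
Leg 5: desired track 352.2°; wind correction +0.7° → command heading 352.9°, groundspeed 207.3 kt
Leg 6: desired track 96.4°; wind correction -2.0° → command heading 94.4°, groundspeed 213.6 kt

Leg 1: heading=293.1°, groundspeed=213.2 kt
Leg 2: heading=177.8°, groundspeed=221.9 kt
Leg 3: heading=10.6°, groundspeed=206.9 kt
Leg 4: heading=57.0°, groundspeed=209.2 kt
Leg 5: heading=352.9°, groundspeed=207.3 kt
Leg 6: heading=94.4°, groundspeed=213.6 kt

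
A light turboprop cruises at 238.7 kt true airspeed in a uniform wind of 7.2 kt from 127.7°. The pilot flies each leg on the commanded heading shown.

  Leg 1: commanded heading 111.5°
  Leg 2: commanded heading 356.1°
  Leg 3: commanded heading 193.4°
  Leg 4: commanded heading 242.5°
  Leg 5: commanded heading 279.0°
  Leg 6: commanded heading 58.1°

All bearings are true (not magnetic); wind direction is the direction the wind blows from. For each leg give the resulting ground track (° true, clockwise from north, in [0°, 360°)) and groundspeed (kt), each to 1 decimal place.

Leg 1: heading 111.5°; drift -0.5° → track 111.0°, groundspeed 231.8 kt
Leg 2: heading 356.1°; drift -1.3° → track 354.8°, groundspeed 243.5 kt
Leg 3: heading 193.4°; drift +1.6° → track 195.0°, groundspeed 235.8 kt
Leg 4: heading 242.5°; drift +1.5° → track 244.0°, groundspeed 241.8 kt
Leg 5: heading 279.0°; drift +0.8° → track 279.8°, groundspeed 245.0 kt
Leg 6: heading 58.1°; drift -1.6° → track 56.5°, groundspeed 236.3 kt

Leg 1: track=111.0°, groundspeed=231.8 kt
Leg 2: track=354.8°, groundspeed=243.5 kt
Leg 3: track=195.0°, groundspeed=235.8 kt
Leg 4: track=244.0°, groundspeed=241.8 kt
Leg 5: track=279.8°, groundspeed=245.0 kt
Leg 6: track=56.5°, groundspeed=236.3 kt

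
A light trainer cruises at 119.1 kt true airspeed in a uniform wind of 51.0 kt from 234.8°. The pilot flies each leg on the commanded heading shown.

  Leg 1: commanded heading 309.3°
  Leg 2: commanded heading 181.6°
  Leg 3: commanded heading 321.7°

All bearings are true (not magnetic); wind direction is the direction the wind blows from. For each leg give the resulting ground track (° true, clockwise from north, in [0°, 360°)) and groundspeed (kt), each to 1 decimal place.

Leg 1: track=334.3°, groundspeed=116.4 kt
Leg 2: track=156.8°, groundspeed=97.5 kt
Leg 3: track=345.3°, groundspeed=127.0 kt

Leg 1: heading 309.3°; drift +25.0° → track 334.3°, groundspeed 116.4 kt
Leg 2: heading 181.6°; drift -24.8° → track 156.8°, groundspeed 97.5 kt
Leg 3: heading 321.7°; drift +23.6° → track 345.3°, groundspeed 127.0 kt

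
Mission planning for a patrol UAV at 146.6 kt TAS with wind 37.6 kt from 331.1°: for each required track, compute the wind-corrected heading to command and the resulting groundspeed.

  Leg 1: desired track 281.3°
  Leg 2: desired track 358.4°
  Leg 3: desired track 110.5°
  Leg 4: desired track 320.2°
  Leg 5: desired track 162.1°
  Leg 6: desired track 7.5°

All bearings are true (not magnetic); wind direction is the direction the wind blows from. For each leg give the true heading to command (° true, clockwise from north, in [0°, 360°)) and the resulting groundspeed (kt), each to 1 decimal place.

Leg 1: heading=292.6°, groundspeed=119.5 kt
Leg 2: heading=351.6°, groundspeed=112.2 kt
Leg 3: heading=100.9°, groundspeed=173.1 kt
Leg 4: heading=323.0°, groundspeed=109.5 kt
Leg 5: heading=164.9°, groundspeed=183.3 kt
Leg 6: heading=358.7°, groundspeed=114.6 kt

Leg 1: desired track 281.3°; wind correction +11.3° → command heading 292.6°, groundspeed 119.5 kt
Leg 2: desired track 358.4°; wind correction -6.8° → command heading 351.6°, groundspeed 112.2 kt
Leg 3: desired track 110.5°; wind correction -9.6° → command heading 100.9°, groundspeed 173.1 kt
Leg 4: desired track 320.2°; wind correction +2.8° → command heading 323.0°, groundspeed 109.5 kt
Leg 5: desired track 162.1°; wind correction +2.8° → command heading 164.9°, groundspeed 183.3 kt
Leg 6: desired track 7.5°; wind correction -8.8° → command heading 358.7°, groundspeed 114.6 kt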